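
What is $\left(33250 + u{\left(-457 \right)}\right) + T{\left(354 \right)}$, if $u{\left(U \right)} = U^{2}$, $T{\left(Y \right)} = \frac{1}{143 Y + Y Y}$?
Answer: $\frac{42594413863}{175938} \approx 2.421 \cdot 10^{5}$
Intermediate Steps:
$T{\left(Y \right)} = \frac{1}{Y^{2} + 143 Y}$ ($T{\left(Y \right)} = \frac{1}{143 Y + Y^{2}} = \frac{1}{Y^{2} + 143 Y}$)
$\left(33250 + u{\left(-457 \right)}\right) + T{\left(354 \right)} = \left(33250 + \left(-457\right)^{2}\right) + \frac{1}{354 \left(143 + 354\right)} = \left(33250 + 208849\right) + \frac{1}{354 \cdot 497} = 242099 + \frac{1}{354} \cdot \frac{1}{497} = 242099 + \frac{1}{175938} = \frac{42594413863}{175938}$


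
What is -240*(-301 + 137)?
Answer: 39360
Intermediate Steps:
-240*(-301 + 137) = -240*(-164) = 39360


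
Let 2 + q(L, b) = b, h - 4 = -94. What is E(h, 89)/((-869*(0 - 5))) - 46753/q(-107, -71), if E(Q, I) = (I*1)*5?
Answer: 40634854/63437 ≈ 640.55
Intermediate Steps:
h = -90 (h = 4 - 94 = -90)
q(L, b) = -2 + b
E(Q, I) = 5*I (E(Q, I) = I*5 = 5*I)
E(h, 89)/((-869*(0 - 5))) - 46753/q(-107, -71) = (5*89)/((-869*(0 - 5))) - 46753/(-2 - 71) = 445/((-869*(-5))) - 46753/(-73) = 445/4345 - 46753*(-1/73) = 445*(1/4345) + 46753/73 = 89/869 + 46753/73 = 40634854/63437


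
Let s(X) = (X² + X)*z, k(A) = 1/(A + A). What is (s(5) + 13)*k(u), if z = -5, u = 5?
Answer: -137/10 ≈ -13.700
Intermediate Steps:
k(A) = 1/(2*A)
s(X) = -5*X - 5*X² (s(X) = (X² + X)*(-5) = (X + X²)*(-5) = -5*X - 5*X²)
(s(5) + 13)*k(u) = (-5*5*(1 + 5) + 13)*((½)/5) = (-5*5*6 + 13)*((½)*(⅕)) = (-150 + 13)*(⅒) = -137*⅒ = -137/10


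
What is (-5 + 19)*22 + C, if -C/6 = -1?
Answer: 314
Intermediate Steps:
C = 6 (C = -6*(-1) = 6)
(-5 + 19)*22 + C = (-5 + 19)*22 + 6 = 14*22 + 6 = 308 + 6 = 314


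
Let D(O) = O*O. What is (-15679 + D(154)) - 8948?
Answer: -911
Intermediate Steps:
D(O) = O²
(-15679 + D(154)) - 8948 = (-15679 + 154²) - 8948 = (-15679 + 23716) - 8948 = 8037 - 8948 = -911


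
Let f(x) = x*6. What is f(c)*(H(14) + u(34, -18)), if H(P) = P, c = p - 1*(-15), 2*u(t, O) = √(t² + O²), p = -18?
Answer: -252 - 18*√370 ≈ -598.24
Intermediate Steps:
u(t, O) = √(O² + t²)/2 (u(t, O) = √(t² + O²)/2 = √(O² + t²)/2)
c = -3 (c = -18 - 1*(-15) = -18 + 15 = -3)
f(x) = 6*x
f(c)*(H(14) + u(34, -18)) = (6*(-3))*(14 + √((-18)² + 34²)/2) = -18*(14 + √(324 + 1156)/2) = -18*(14 + √1480/2) = -18*(14 + (2*√370)/2) = -18*(14 + √370) = -252 - 18*√370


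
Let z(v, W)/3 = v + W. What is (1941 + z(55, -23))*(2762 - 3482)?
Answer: -1466640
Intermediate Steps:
z(v, W) = 3*W + 3*v (z(v, W) = 3*(v + W) = 3*(W + v) = 3*W + 3*v)
(1941 + z(55, -23))*(2762 - 3482) = (1941 + (3*(-23) + 3*55))*(2762 - 3482) = (1941 + (-69 + 165))*(-720) = (1941 + 96)*(-720) = 2037*(-720) = -1466640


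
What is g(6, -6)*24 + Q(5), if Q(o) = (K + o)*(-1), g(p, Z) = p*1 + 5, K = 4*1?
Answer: 255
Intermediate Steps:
K = 4
g(p, Z) = 5 + p (g(p, Z) = p + 5 = 5 + p)
Q(o) = -4 - o (Q(o) = (4 + o)*(-1) = -4 - o)
g(6, -6)*24 + Q(5) = (5 + 6)*24 + (-4 - 1*5) = 11*24 + (-4 - 5) = 264 - 9 = 255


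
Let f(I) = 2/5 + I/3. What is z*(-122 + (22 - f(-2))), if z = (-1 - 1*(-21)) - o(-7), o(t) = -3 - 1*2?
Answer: -7480/3 ≈ -2493.3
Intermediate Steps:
o(t) = -5 (o(t) = -3 - 2 = -5)
f(I) = ⅖ + I/3 (f(I) = 2*(⅕) + I*(⅓) = ⅖ + I/3)
z = 25 (z = (-1 - 1*(-21)) - 1*(-5) = (-1 + 21) + 5 = 20 + 5 = 25)
z*(-122 + (22 - f(-2))) = 25*(-122 + (22 - (⅖ + (⅓)*(-2)))) = 25*(-122 + (22 - (⅖ - ⅔))) = 25*(-122 + (22 - 1*(-4/15))) = 25*(-122 + (22 + 4/15)) = 25*(-122 + 334/15) = 25*(-1496/15) = -7480/3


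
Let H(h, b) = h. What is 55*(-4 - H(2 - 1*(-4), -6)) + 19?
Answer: -531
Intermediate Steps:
55*(-4 - H(2 - 1*(-4), -6)) + 19 = 55*(-4 - (2 - 1*(-4))) + 19 = 55*(-4 - (2 + 4)) + 19 = 55*(-4 - 1*6) + 19 = 55*(-4 - 6) + 19 = 55*(-10) + 19 = -550 + 19 = -531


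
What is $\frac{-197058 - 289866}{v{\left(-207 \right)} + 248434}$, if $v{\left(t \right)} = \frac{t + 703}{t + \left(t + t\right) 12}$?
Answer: $- \frac{1259915850}{642822727} \approx -1.96$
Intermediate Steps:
$v{\left(t \right)} = \frac{703 + t}{25 t}$ ($v{\left(t \right)} = \frac{703 + t}{t + 2 t 12} = \frac{703 + t}{t + 24 t} = \frac{703 + t}{25 t}$)
$\frac{-197058 - 289866}{v{\left(-207 \right)} + 248434} = \frac{-197058 - 289866}{\frac{703 - 207}{25 \left(-207\right)} + 248434} = \frac{-197058 - 289866}{\frac{1}{25} \left(- \frac{1}{207}\right) 496 + 248434} = \frac{-197058 - 289866}{- \frac{496}{5175} + 248434} = \frac{-197058 - 289866}{\frac{1285645454}{5175}} = \left(-486924\right) \frac{5175}{1285645454} = - \frac{1259915850}{642822727}$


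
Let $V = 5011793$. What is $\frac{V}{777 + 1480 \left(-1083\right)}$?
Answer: $- \frac{5011793}{1602063} \approx -3.1283$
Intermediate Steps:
$\frac{V}{777 + 1480 \left(-1083\right)} = \frac{5011793}{777 + 1480 \left(-1083\right)} = \frac{5011793}{777 - 1602840} = \frac{5011793}{-1602063} = 5011793 \left(- \frac{1}{1602063}\right) = - \frac{5011793}{1602063}$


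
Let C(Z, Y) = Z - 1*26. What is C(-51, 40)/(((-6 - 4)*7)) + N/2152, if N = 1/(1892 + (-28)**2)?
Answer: 31673141/28793760 ≈ 1.1000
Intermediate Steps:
C(Z, Y) = -26 + Z (C(Z, Y) = Z - 26 = -26 + Z)
N = 1/2676 (N = 1/(1892 + 784) = 1/2676 ≈ 0.00037369)
C(-51, 40)/(((-6 - 4)*7)) + N/2152 = (-26 - 51)/(((-6 - 4)*7)) + (1/2676)/2152 = -77/((-10*7)) + (1/2676)*(1/2152) = -77/(-70) + 1/5758752 = -77*(-1/70) + 1/5758752 = 11/10 + 1/5758752 = 31673141/28793760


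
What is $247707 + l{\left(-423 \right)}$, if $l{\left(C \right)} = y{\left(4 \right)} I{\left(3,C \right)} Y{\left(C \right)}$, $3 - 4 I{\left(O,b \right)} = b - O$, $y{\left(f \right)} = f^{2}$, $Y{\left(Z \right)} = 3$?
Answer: $252855$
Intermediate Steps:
$I{\left(O,b \right)} = \frac{3}{4} - \frac{b}{4} + \frac{O}{4}$ ($I{\left(O,b \right)} = \frac{3}{4} - \frac{b - O}{4} = \frac{3}{4} + \left(- \frac{b}{4} + \frac{O}{4}\right) = \frac{3}{4} - \frac{b}{4} + \frac{O}{4}$)
$l{\left(C \right)} = 72 - 12 C$ ($l{\left(C \right)} = 4^{2} \left(\frac{3}{4} - \frac{C}{4} + \frac{1}{4} \cdot 3\right) 3 = 16 \left(\frac{3}{4} - \frac{C}{4} + \frac{3}{4}\right) 3 = 16 \left(\frac{3}{2} - \frac{C}{4}\right) 3 = \left(24 - 4 C\right) 3 = 72 - 12 C$)
$247707 + l{\left(-423 \right)} = 247707 + \left(72 - -5076\right) = 247707 + \left(72 + 5076\right) = 247707 + 5148 = 252855$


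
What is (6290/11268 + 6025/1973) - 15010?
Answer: -166809238885/11115882 ≈ -15006.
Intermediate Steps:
(6290/11268 + 6025/1973) - 15010 = (6290*(1/11268) + 6025*(1/1973)) - 15010 = (3145/5634 + 6025/1973) - 15010 = 40149935/11115882 - 15010 = -166809238885/11115882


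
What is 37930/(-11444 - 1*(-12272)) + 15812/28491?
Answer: 182292661/3931758 ≈ 46.364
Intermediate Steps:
37930/(-11444 - 1*(-12272)) + 15812/28491 = 37930/(-11444 + 12272) + 15812*(1/28491) = 37930/828 + 15812/28491 = 37930*(1/828) + 15812/28491 = 18965/414 + 15812/28491 = 182292661/3931758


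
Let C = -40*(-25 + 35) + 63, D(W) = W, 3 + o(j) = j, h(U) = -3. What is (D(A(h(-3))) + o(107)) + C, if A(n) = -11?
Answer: -244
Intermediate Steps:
o(j) = -3 + j
C = -337 (C = -40*10 + 63 = -400 + 63 = -337)
(D(A(h(-3))) + o(107)) + C = (-11 + (-3 + 107)) - 337 = (-11 + 104) - 337 = 93 - 337 = -244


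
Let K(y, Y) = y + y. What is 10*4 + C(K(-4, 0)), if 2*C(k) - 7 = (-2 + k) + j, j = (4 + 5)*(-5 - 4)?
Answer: -2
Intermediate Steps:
K(y, Y) = 2*y
j = -81 (j = 9*(-9) = -81)
C(k) = -38 + k/2 (C(k) = 7/2 + ((-2 + k) - 81)/2 = 7/2 + (-83 + k)/2 = 7/2 + (-83/2 + k/2) = -38 + k/2)
10*4 + C(K(-4, 0)) = 10*4 + (-38 + (2*(-4))/2) = 40 + (-38 + (1/2)*(-8)) = 40 + (-38 - 4) = 40 - 42 = -2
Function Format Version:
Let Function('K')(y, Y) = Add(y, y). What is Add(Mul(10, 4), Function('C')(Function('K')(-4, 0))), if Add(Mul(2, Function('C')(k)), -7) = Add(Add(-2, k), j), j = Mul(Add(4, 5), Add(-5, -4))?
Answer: -2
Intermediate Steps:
Function('K')(y, Y) = Mul(2, y)
j = -81 (j = Mul(9, -9) = -81)
Function('C')(k) = Add(-38, Mul(Rational(1, 2), k)) (Function('C')(k) = Add(Rational(7, 2), Mul(Rational(1, 2), Add(Add(-2, k), -81))) = Add(Rational(7, 2), Mul(Rational(1, 2), Add(-83, k))) = Add(Rational(7, 2), Add(Rational(-83, 2), Mul(Rational(1, 2), k))) = Add(-38, Mul(Rational(1, 2), k)))
Add(Mul(10, 4), Function('C')(Function('K')(-4, 0))) = Add(Mul(10, 4), Add(-38, Mul(Rational(1, 2), Mul(2, -4)))) = Add(40, Add(-38, Mul(Rational(1, 2), -8))) = Add(40, Add(-38, -4)) = Add(40, -42) = -2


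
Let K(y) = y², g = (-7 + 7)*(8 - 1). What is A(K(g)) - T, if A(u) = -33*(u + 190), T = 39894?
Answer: -46164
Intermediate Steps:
g = 0 (g = 0*7 = 0)
A(u) = -6270 - 33*u (A(u) = -33*(190 + u) = -6270 - 33*u)
A(K(g)) - T = (-6270 - 33*0²) - 1*39894 = (-6270 - 33*0) - 39894 = (-6270 + 0) - 39894 = -6270 - 39894 = -46164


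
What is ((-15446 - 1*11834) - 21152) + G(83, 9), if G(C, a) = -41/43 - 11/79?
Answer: -164527216/3397 ≈ -48433.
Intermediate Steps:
G(C, a) = -3712/3397 (G(C, a) = -41*1/43 - 11*1/79 = -41/43 - 11/79 = -3712/3397)
((-15446 - 1*11834) - 21152) + G(83, 9) = ((-15446 - 1*11834) - 21152) - 3712/3397 = ((-15446 - 11834) - 21152) - 3712/3397 = (-27280 - 21152) - 3712/3397 = -48432 - 3712/3397 = -164527216/3397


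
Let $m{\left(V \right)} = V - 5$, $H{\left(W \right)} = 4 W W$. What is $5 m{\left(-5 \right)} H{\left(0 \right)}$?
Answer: $0$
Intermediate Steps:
$H{\left(W \right)} = 4 W^{2}$
$m{\left(V \right)} = -5 + V$
$5 m{\left(-5 \right)} H{\left(0 \right)} = 5 \left(-5 - 5\right) 4 \cdot 0^{2} = 5 \left(-10\right) 4 \cdot 0 = \left(-50\right) 0 = 0$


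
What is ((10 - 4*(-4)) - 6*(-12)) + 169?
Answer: 267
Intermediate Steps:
((10 - 4*(-4)) - 6*(-12)) + 169 = ((10 + 16) + 72) + 169 = (26 + 72) + 169 = 98 + 169 = 267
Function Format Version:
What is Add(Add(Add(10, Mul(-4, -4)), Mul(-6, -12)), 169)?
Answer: 267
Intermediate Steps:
Add(Add(Add(10, Mul(-4, -4)), Mul(-6, -12)), 169) = Add(Add(Add(10, 16), 72), 169) = Add(Add(26, 72), 169) = Add(98, 169) = 267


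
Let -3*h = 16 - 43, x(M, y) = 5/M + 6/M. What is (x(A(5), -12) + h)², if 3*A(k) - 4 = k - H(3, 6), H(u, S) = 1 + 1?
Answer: 9216/49 ≈ 188.08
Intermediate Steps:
H(u, S) = 2
A(k) = ⅔ + k/3 (A(k) = 4/3 + (k - 1*2)/3 = 4/3 + (k - 2)/3 = 4/3 + (-2 + k)/3 = 4/3 + (-⅔ + k/3) = ⅔ + k/3)
x(M, y) = 11/M
h = 9 (h = -(16 - 43)/3 = -⅓*(-27) = 9)
(x(A(5), -12) + h)² = (11/(⅔ + (⅓)*5) + 9)² = (11/(⅔ + 5/3) + 9)² = (11/(7/3) + 9)² = (11*(3/7) + 9)² = (33/7 + 9)² = (96/7)² = 9216/49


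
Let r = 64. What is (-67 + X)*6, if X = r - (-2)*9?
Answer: 90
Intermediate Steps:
X = 82 (X = 64 - (-2)*9 = 64 - 1*(-18) = 64 + 18 = 82)
(-67 + X)*6 = (-67 + 82)*6 = 15*6 = 90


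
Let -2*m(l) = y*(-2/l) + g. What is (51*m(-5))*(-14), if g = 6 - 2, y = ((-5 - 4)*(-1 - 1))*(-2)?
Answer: -18564/5 ≈ -3712.8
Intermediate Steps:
y = -36 (y = -9*(-2)*(-2) = 18*(-2) = -36)
g = 4
m(l) = -2 - 36/l (m(l) = -(-(-72)/l + 4)/2 = -(72/l + 4)/2 = -(4 + 72/l)/2 = -2 - 36/l)
(51*m(-5))*(-14) = (51*(-2 - 36/(-5)))*(-14) = (51*(-2 - 36*(-⅕)))*(-14) = (51*(-2 + 36/5))*(-14) = (51*(26/5))*(-14) = (1326/5)*(-14) = -18564/5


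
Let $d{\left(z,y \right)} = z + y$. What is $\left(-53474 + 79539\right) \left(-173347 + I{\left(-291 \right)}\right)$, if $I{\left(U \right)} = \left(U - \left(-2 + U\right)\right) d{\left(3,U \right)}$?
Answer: $-4533302995$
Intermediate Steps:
$d{\left(z,y \right)} = y + z$
$I{\left(U \right)} = 6 + 2 U$ ($I{\left(U \right)} = \left(U - \left(-2 + U\right)\right) \left(U + 3\right) = \left(U - \left(-2 + U\right)\right) \left(3 + U\right) = 2 \left(3 + U\right) = 6 + 2 U$)
$\left(-53474 + 79539\right) \left(-173347 + I{\left(-291 \right)}\right) = \left(-53474 + 79539\right) \left(-173347 + \left(6 + 2 \left(-291\right)\right)\right) = 26065 \left(-173347 + \left(6 - 582\right)\right) = 26065 \left(-173347 - 576\right) = 26065 \left(-173923\right) = -4533302995$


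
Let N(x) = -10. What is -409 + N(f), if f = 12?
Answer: -419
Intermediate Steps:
-409 + N(f) = -409 - 10 = -419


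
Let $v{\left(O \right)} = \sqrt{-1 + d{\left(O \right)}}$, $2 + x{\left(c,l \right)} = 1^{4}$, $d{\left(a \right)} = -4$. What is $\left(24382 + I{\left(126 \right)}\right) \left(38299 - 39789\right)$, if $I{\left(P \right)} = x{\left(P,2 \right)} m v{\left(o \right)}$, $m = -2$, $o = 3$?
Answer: $-36329180 - 2980 i \sqrt{5} \approx -3.6329 \cdot 10^{7} - 6663.5 i$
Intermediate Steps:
$x{\left(c,l \right)} = -1$ ($x{\left(c,l \right)} = -2 + 1^{4} = -2 + 1 = -1$)
$v{\left(O \right)} = i \sqrt{5}$ ($v{\left(O \right)} = \sqrt{-1 - 4} = \sqrt{-5} = i \sqrt{5}$)
$I{\left(P \right)} = 2 i \sqrt{5}$ ($I{\left(P \right)} = \left(-1\right) \left(-2\right) i \sqrt{5} = 2 i \sqrt{5}$)
$\left(24382 + I{\left(126 \right)}\right) \left(38299 - 39789\right) = \left(24382 + 2 i \sqrt{5}\right) \left(38299 - 39789\right) = \left(24382 + 2 i \sqrt{5}\right) \left(-1490\right) = -36329180 - 2980 i \sqrt{5}$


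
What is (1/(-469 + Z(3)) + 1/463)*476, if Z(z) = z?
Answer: 714/107879 ≈ 0.0066185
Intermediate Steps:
(1/(-469 + Z(3)) + 1/463)*476 = (1/(-469 + 3) + 1/463)*476 = (1/(-466) + 1/463)*476 = (-1/466 + 1/463)*476 = (3/215758)*476 = 714/107879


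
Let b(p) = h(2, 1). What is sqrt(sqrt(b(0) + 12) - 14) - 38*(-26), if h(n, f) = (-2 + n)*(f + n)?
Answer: 988 + sqrt(-14 + 2*sqrt(3)) ≈ 988.0 + 3.2459*I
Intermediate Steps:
b(p) = 0 (b(p) = 2**2 - 2*1 - 2*2 + 1*2 = 4 - 2 - 4 + 2 = 0)
sqrt(sqrt(b(0) + 12) - 14) - 38*(-26) = sqrt(sqrt(0 + 12) - 14) - 38*(-26) = sqrt(sqrt(12) - 14) + 988 = sqrt(2*sqrt(3) - 14) + 988 = sqrt(-14 + 2*sqrt(3)) + 988 = 988 + sqrt(-14 + 2*sqrt(3))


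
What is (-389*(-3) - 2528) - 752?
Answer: -2113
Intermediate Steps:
(-389*(-3) - 2528) - 752 = (1167 - 2528) - 752 = -1361 - 752 = -2113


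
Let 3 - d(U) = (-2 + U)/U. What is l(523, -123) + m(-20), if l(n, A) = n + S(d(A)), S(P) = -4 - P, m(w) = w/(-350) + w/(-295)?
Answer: 131351279/253995 ≈ 517.14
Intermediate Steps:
d(U) = 3 - (-2 + U)/U
m(w) = -129*w/20650 (m(w) = w*(-1/350) + w*(-1/295) = -w/350 - w/295 = -129*w/20650)
l(n, A) = -6 + n - 2/A (l(n, A) = n + (-4 - (2 + 2/A)) = n + (-4 + (-2 - 2/A)) = n + (-6 - 2/A) = -6 + n - 2/A)
l(523, -123) + m(-20) = (-6 + 523 - 2/(-123)) - 129/20650*(-20) = (-6 + 523 - 2*(-1/123)) + 258/2065 = (-6 + 523 + 2/123) + 258/2065 = 63593/123 + 258/2065 = 131351279/253995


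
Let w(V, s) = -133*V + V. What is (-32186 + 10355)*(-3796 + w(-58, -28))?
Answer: -84267660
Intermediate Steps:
w(V, s) = -132*V
(-32186 + 10355)*(-3796 + w(-58, -28)) = (-32186 + 10355)*(-3796 - 132*(-58)) = -21831*(-3796 + 7656) = -21831*3860 = -84267660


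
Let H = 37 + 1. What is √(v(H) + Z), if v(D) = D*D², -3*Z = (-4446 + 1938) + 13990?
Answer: √459402/3 ≈ 225.93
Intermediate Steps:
Z = -11482/3 (Z = -((-4446 + 1938) + 13990)/3 = -(-2508 + 13990)/3 = -⅓*11482 = -11482/3 ≈ -3827.3)
H = 38
v(D) = D³
√(v(H) + Z) = √(38³ - 11482/3) = √(54872 - 11482/3) = √(153134/3) = √459402/3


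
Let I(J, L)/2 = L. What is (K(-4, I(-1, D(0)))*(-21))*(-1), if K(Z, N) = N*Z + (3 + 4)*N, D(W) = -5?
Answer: -630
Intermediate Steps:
I(J, L) = 2*L
K(Z, N) = 7*N + N*Z (K(Z, N) = N*Z + 7*N = 7*N + N*Z)
(K(-4, I(-1, D(0)))*(-21))*(-1) = (((2*(-5))*(7 - 4))*(-21))*(-1) = (-10*3*(-21))*(-1) = -30*(-21)*(-1) = 630*(-1) = -630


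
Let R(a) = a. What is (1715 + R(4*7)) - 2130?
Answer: -387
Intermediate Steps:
(1715 + R(4*7)) - 2130 = (1715 + 4*7) - 2130 = (1715 + 28) - 2130 = 1743 - 2130 = -387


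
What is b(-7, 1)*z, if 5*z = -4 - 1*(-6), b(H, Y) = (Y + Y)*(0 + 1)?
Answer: ⅘ ≈ 0.80000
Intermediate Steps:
b(H, Y) = 2*Y (b(H, Y) = (2*Y)*1 = 2*Y)
z = ⅖ (z = (-4 - 1*(-6))/5 = (-4 + 6)/5 = (⅕)*2 = ⅖ ≈ 0.40000)
b(-7, 1)*z = (2*1)*(⅖) = 2*(⅖) = ⅘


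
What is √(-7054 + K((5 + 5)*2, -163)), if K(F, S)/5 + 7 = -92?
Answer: I*√7549 ≈ 86.885*I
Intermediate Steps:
K(F, S) = -495 (K(F, S) = -35 + 5*(-92) = -35 - 460 = -495)
√(-7054 + K((5 + 5)*2, -163)) = √(-7054 - 495) = √(-7549) = I*√7549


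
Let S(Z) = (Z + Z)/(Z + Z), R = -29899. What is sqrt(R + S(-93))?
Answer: 3*I*sqrt(3322) ≈ 172.91*I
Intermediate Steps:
S(Z) = 1 (S(Z) = (2*Z)/((2*Z)) = (2*Z)*(1/(2*Z)) = 1)
sqrt(R + S(-93)) = sqrt(-29899 + 1) = sqrt(-29898) = 3*I*sqrt(3322)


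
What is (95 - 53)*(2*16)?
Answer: 1344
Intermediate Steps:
(95 - 53)*(2*16) = 42*32 = 1344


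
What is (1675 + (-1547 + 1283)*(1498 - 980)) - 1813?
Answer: -136890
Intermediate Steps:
(1675 + (-1547 + 1283)*(1498 - 980)) - 1813 = (1675 - 264*518) - 1813 = (1675 - 136752) - 1813 = -135077 - 1813 = -136890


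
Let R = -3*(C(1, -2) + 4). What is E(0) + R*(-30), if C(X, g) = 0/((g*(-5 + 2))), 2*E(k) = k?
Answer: 360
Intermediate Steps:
E(k) = k/2
C(X, g) = 0 (C(X, g) = 0/((g*(-3))) = 0/((-3*g)) = 0*(-1/(3*g)) = 0)
R = -12 (R = -3*(0 + 4) = -3*4 = -12)
E(0) + R*(-30) = (½)*0 - 12*(-30) = 0 + 360 = 360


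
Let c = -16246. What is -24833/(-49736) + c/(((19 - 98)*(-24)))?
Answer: -95115961/11787432 ≈ -8.0693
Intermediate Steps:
-24833/(-49736) + c/(((19 - 98)*(-24))) = -24833/(-49736) - 16246*(-1/(24*(19 - 98))) = -24833*(-1/49736) - 16246/((-79*(-24))) = 24833/49736 - 16246/1896 = 24833/49736 - 16246*1/1896 = 24833/49736 - 8123/948 = -95115961/11787432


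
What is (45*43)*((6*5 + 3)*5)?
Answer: 319275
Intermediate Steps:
(45*43)*((6*5 + 3)*5) = 1935*((30 + 3)*5) = 1935*(33*5) = 1935*165 = 319275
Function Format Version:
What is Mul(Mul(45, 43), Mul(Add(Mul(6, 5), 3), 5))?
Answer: 319275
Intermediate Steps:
Mul(Mul(45, 43), Mul(Add(Mul(6, 5), 3), 5)) = Mul(1935, Mul(Add(30, 3), 5)) = Mul(1935, Mul(33, 5)) = Mul(1935, 165) = 319275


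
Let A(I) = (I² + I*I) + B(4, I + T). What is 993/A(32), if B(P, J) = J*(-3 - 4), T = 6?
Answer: 331/594 ≈ 0.55724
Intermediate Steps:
B(P, J) = -7*J (B(P, J) = J*(-7) = -7*J)
A(I) = -42 - 7*I + 2*I² (A(I) = (I² + I*I) - 7*(I + 6) = (I² + I²) - 7*(6 + I) = 2*I² + (-42 - 7*I) = -42 - 7*I + 2*I²)
993/A(32) = 993/(-42 - 7*32 + 2*32²) = 993/(-42 - 224 + 2*1024) = 993/(-42 - 224 + 2048) = 993/1782 = 993*(1/1782) = 331/594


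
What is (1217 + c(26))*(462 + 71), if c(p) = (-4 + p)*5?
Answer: 707291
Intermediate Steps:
c(p) = -20 + 5*p
(1217 + c(26))*(462 + 71) = (1217 + (-20 + 5*26))*(462 + 71) = (1217 + (-20 + 130))*533 = (1217 + 110)*533 = 1327*533 = 707291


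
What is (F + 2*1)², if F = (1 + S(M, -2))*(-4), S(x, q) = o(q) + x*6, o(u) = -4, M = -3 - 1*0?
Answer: 7396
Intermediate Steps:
M = -3 (M = -3 + 0 = -3)
S(x, q) = -4 + 6*x (S(x, q) = -4 + x*6 = -4 + 6*x)
F = 84 (F = (1 + (-4 + 6*(-3)))*(-4) = (1 + (-4 - 18))*(-4) = (1 - 22)*(-4) = -21*(-4) = 84)
(F + 2*1)² = (84 + 2*1)² = (84 + 2)² = 86² = 7396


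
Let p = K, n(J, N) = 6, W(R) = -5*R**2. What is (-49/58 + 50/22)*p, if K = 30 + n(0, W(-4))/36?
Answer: 164891/3828 ≈ 43.075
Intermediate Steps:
K = 181/6 (K = 30 + 6/36 = 30 + 6*(1/36) = 30 + 1/6 = 181/6 ≈ 30.167)
p = 181/6 ≈ 30.167
(-49/58 + 50/22)*p = (-49/58 + 50/22)*(181/6) = (-49*1/58 + 50*(1/22))*(181/6) = (-49/58 + 25/11)*(181/6) = (911/638)*(181/6) = 164891/3828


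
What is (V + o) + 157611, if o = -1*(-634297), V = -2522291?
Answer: -1730383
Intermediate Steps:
o = 634297
(V + o) + 157611 = (-2522291 + 634297) + 157611 = -1887994 + 157611 = -1730383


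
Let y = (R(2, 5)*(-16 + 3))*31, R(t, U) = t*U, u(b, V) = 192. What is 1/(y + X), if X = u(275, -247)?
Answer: -1/3838 ≈ -0.00026055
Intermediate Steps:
R(t, U) = U*t
X = 192
y = -4030 (y = ((5*2)*(-16 + 3))*31 = (10*(-13))*31 = -130*31 = -4030)
1/(y + X) = 1/(-4030 + 192) = 1/(-3838) = -1/3838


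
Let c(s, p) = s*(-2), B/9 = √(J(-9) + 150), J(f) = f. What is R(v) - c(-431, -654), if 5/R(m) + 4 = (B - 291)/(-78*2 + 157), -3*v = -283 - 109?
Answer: -65172123/75604 - 45*√141/75604 ≈ -862.03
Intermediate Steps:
B = 9*√141 (B = 9*√(-9 + 150) = 9*√141 ≈ 106.87)
c(s, p) = -2*s
v = 392/3 (v = -(-283 - 109)/3 = -⅓*(-392) = 392/3 ≈ 130.67)
R(m) = 5/(-295 + 9*√141) (R(m) = 5/(-4 + (9*√141 - 291)/(-78*2 + 157)) = 5/(-4 + (-291 + 9*√141)/(-156 + 157)) = 5/(-4 + (-291 + 9*√141)/1) = 5/(-4 + (-291 + 9*√141)*1) = 5/(-4 + (-291 + 9*√141)) = 5/(-295 + 9*√141))
R(v) - c(-431, -654) = (-1475/75604 - 45*√141/75604) - (-2)*(-431) = (-1475/75604 - 45*√141/75604) - 1*862 = (-1475/75604 - 45*√141/75604) - 862 = -65172123/75604 - 45*√141/75604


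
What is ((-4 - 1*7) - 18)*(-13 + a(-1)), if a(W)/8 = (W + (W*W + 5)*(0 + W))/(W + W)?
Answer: -435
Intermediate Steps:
a(W) = 4*(W + W*(5 + W²))/W (a(W) = 8*((W + (W*W + 5)*(0 + W))/(W + W)) = 8*((W + (W² + 5)*W)/((2*W))) = 8*((W + (5 + W²)*W)*(1/(2*W))) = 8*((W + W*(5 + W²))*(1/(2*W))) = 8*((W + W*(5 + W²))/(2*W)) = 4*(W + W*(5 + W²))/W)
((-4 - 1*7) - 18)*(-13 + a(-1)) = ((-4 - 1*7) - 18)*(-13 + (24 + 4*(-1)²)) = ((-4 - 7) - 18)*(-13 + (24 + 4*1)) = (-11 - 18)*(-13 + (24 + 4)) = -29*(-13 + 28) = -29*15 = -435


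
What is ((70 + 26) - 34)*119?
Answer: 7378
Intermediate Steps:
((70 + 26) - 34)*119 = (96 - 34)*119 = 62*119 = 7378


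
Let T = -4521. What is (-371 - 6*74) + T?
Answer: -5336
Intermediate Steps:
(-371 - 6*74) + T = (-371 - 6*74) - 4521 = (-371 - 1*444) - 4521 = (-371 - 444) - 4521 = -815 - 4521 = -5336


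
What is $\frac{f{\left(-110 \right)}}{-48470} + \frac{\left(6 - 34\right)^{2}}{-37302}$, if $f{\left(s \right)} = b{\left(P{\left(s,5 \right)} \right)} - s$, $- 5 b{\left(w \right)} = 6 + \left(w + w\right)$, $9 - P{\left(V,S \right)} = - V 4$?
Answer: $- \frac{1638169}{61082025} \approx -0.026819$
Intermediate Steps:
$P{\left(V,S \right)} = 9 + 4 V$ ($P{\left(V,S \right)} = 9 - - V 4 = 9 - - 4 V = 9 + 4 V$)
$b{\left(w \right)} = - \frac{6}{5} - \frac{2 w}{5}$ ($b{\left(w \right)} = - \frac{6 + \left(w + w\right)}{5} = - \frac{6 + 2 w}{5} = - \frac{6}{5} - \frac{2 w}{5}$)
$f{\left(s \right)} = - \frac{24}{5} - \frac{13 s}{5}$ ($f{\left(s \right)} = \left(- \frac{6}{5} - \frac{2 \left(9 + 4 s\right)}{5}\right) - s = \left(- \frac{6}{5} - \left(\frac{18}{5} + \frac{8 s}{5}\right)\right) - s = \left(- \frac{24}{5} - \frac{8 s}{5}\right) - s = - \frac{24}{5} - \frac{13 s}{5}$)
$\frac{f{\left(-110 \right)}}{-48470} + \frac{\left(6 - 34\right)^{2}}{-37302} = \frac{- \frac{24}{5} - -286}{-48470} + \frac{\left(6 - 34\right)^{2}}{-37302} = \left(- \frac{24}{5} + 286\right) \left(- \frac{1}{48470}\right) + \left(-28\right)^{2} \left(- \frac{1}{37302}\right) = \frac{1406}{5} \left(- \frac{1}{48470}\right) + 784 \left(- \frac{1}{37302}\right) = - \frac{19}{3275} - \frac{392}{18651} = - \frac{1638169}{61082025}$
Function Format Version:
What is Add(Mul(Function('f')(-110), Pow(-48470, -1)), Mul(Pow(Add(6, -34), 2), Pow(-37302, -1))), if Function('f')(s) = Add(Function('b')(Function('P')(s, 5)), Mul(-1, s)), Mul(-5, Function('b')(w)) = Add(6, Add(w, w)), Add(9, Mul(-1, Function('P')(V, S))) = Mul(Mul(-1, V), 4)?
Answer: Rational(-1638169, 61082025) ≈ -0.026819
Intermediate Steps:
Function('P')(V, S) = Add(9, Mul(4, V)) (Function('P')(V, S) = Add(9, Mul(-1, Mul(Mul(-1, V), 4))) = Add(9, Mul(-1, Mul(-4, V))) = Add(9, Mul(4, V)))
Function('b')(w) = Add(Rational(-6, 5), Mul(Rational(-2, 5), w)) (Function('b')(w) = Mul(Rational(-1, 5), Add(6, Add(w, w))) = Mul(Rational(-1, 5), Add(6, Mul(2, w))) = Add(Rational(-6, 5), Mul(Rational(-2, 5), w)))
Function('f')(s) = Add(Rational(-24, 5), Mul(Rational(-13, 5), s)) (Function('f')(s) = Add(Add(Rational(-6, 5), Mul(Rational(-2, 5), Add(9, Mul(4, s)))), Mul(-1, s)) = Add(Add(Rational(-6, 5), Add(Rational(-18, 5), Mul(Rational(-8, 5), s))), Mul(-1, s)) = Add(Add(Rational(-24, 5), Mul(Rational(-8, 5), s)), Mul(-1, s)) = Add(Rational(-24, 5), Mul(Rational(-13, 5), s)))
Add(Mul(Function('f')(-110), Pow(-48470, -1)), Mul(Pow(Add(6, -34), 2), Pow(-37302, -1))) = Add(Mul(Add(Rational(-24, 5), Mul(Rational(-13, 5), -110)), Pow(-48470, -1)), Mul(Pow(Add(6, -34), 2), Pow(-37302, -1))) = Add(Mul(Add(Rational(-24, 5), 286), Rational(-1, 48470)), Mul(Pow(-28, 2), Rational(-1, 37302))) = Add(Mul(Rational(1406, 5), Rational(-1, 48470)), Mul(784, Rational(-1, 37302))) = Add(Rational(-19, 3275), Rational(-392, 18651)) = Rational(-1638169, 61082025)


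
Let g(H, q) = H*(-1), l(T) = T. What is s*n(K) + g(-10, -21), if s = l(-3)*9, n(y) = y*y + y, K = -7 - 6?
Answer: -4202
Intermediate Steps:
g(H, q) = -H
K = -13
n(y) = y + y² (n(y) = y² + y = y + y²)
s = -27 (s = -3*9 = -27)
s*n(K) + g(-10, -21) = -(-351)*(1 - 13) - 1*(-10) = -(-351)*(-12) + 10 = -27*156 + 10 = -4212 + 10 = -4202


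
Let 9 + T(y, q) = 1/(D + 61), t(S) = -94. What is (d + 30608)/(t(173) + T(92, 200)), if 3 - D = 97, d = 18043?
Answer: -1605483/3400 ≈ -472.20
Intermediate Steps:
D = -94 (D = 3 - 1*97 = 3 - 97 = -94)
T(y, q) = -298/33 (T(y, q) = -9 + 1/(-94 + 61) = -9 + 1/(-33) = -9 - 1/33 = -298/33)
(d + 30608)/(t(173) + T(92, 200)) = (18043 + 30608)/(-94 - 298/33) = 48651/(-3400/33) = 48651*(-33/3400) = -1605483/3400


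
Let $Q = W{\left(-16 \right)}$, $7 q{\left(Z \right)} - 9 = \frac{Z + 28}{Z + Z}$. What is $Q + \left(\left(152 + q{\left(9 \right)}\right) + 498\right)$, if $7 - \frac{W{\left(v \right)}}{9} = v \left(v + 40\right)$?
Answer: $\frac{525493}{126} \approx 4170.6$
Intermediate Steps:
$q{\left(Z \right)} = \frac{9}{7} + \frac{28 + Z}{14 Z}$ ($q{\left(Z \right)} = \frac{9}{7} + \frac{\left(Z + 28\right) \frac{1}{Z + Z}}{7} = \frac{9}{7} + \frac{\left(28 + Z\right) \frac{1}{2 Z}}{7} = \frac{9}{7} + \frac{\frac{1}{2} \frac{1}{Z} \left(28 + Z\right)}{7} = \frac{9}{7} + \frac{28 + Z}{14 Z}$)
$W{\left(v \right)} = 63 - 9 v \left(40 + v\right)$ ($W{\left(v \right)} = 63 - 9 v \left(v + 40\right) = 63 - 9 v \left(40 + v\right)$)
$Q = 3519$ ($Q = 63 - -5760 - 9 \left(-16\right)^{2} = 63 + 5760 - 2304 = 3519$)
$Q + \left(\left(152 + q{\left(9 \right)}\right) + 498\right) = 3519 + \left(\left(152 + \left(\frac{19}{14} + \frac{2}{9}\right)\right) + 498\right) = 3519 + \left(\left(152 + \frac{199}{126}\right) + 498\right) = 3519 + \left(\frac{19351}{126} + 498\right) = 3519 + \frac{82099}{126} = \frac{525493}{126}$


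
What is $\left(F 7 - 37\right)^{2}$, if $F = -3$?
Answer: $3364$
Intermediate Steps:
$\left(F 7 - 37\right)^{2} = \left(\left(-3\right) 7 - 37\right)^{2} = \left(-21 - 37\right)^{2} = \left(-58\right)^{2} = 3364$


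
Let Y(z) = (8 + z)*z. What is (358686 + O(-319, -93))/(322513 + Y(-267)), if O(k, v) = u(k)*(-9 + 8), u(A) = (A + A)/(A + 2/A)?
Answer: 18250379948/19928553579 ≈ 0.91579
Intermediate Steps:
u(A) = 2*A/(A + 2/A) (u(A) = (2*A)/(A + 2/A) = 2*A/(A + 2/A))
O(k, v) = -2*k**2/(2 + k**2) (O(k, v) = (2*k**2/(2 + k**2))*(-9 + 8) = (2*k**2/(2 + k**2))*(-1) = -2*k**2/(2 + k**2))
Y(z) = z*(8 + z)
(358686 + O(-319, -93))/(322513 + Y(-267)) = (358686 - 2*(-319)**2/(2 + (-319)**2))/(322513 - 267*(8 - 267)) = (358686 - 2*101761/(2 + 101761))/(322513 - 267*(-259)) = (358686 - 2*101761/101763)/(322513 + 69153) = (358686 - 2*101761*1/101763)/391666 = (358686 - 203522/101763)*(1/391666) = (36500759896/101763)*(1/391666) = 18250379948/19928553579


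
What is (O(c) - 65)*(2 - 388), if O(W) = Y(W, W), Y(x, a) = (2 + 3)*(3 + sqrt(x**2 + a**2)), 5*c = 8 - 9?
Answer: 19300 - 386*sqrt(2) ≈ 18754.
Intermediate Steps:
c = -1/5 (c = (8 - 9)/5 = (1/5)*(-1) = -1/5 ≈ -0.20000)
Y(x, a) = 15 + 5*sqrt(a**2 + x**2) (Y(x, a) = 5*(3 + sqrt(a**2 + x**2)) = 15 + 5*sqrt(a**2 + x**2))
O(W) = 15 + 5*sqrt(2)*sqrt(W**2) (O(W) = 15 + 5*sqrt(W**2 + W**2) = 15 + 5*sqrt(2*W**2) = 15 + 5*(sqrt(2)*sqrt(W**2)) = 15 + 5*sqrt(2)*sqrt(W**2))
(O(c) - 65)*(2 - 388) = ((15 + 5*sqrt(2)*sqrt((-1/5)**2)) - 65)*(2 - 388) = ((15 + 5*sqrt(2)*sqrt(1/25)) - 65)*(-386) = ((15 + 5*sqrt(2)*(1/5)) - 65)*(-386) = ((15 + sqrt(2)) - 65)*(-386) = (-50 + sqrt(2))*(-386) = 19300 - 386*sqrt(2)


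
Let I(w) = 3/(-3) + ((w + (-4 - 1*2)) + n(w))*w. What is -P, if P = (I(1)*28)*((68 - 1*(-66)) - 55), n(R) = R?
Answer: 11060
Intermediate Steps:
I(w) = -1 + w*(-6 + 2*w) (I(w) = 3/(-3) + ((w + (-4 - 1*2)) + w)*w = 3*(-⅓) + ((w + (-4 - 2)) + w)*w = -1 + ((w - 6) + w)*w = -1 + ((-6 + w) + w)*w = -1 + (-6 + 2*w)*w = -1 + w*(-6 + 2*w))
P = -11060 (P = ((-1 - 6*1 + 2*1²)*28)*((68 - 1*(-66)) - 55) = ((-1 - 6 + 2*1)*28)*((68 + 66) - 55) = ((-1 - 6 + 2)*28)*(134 - 55) = -5*28*79 = -140*79 = -11060)
-P = -1*(-11060) = 11060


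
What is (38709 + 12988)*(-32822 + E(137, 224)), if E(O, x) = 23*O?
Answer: -1533901687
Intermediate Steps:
(38709 + 12988)*(-32822 + E(137, 224)) = (38709 + 12988)*(-32822 + 23*137) = 51697*(-32822 + 3151) = 51697*(-29671) = -1533901687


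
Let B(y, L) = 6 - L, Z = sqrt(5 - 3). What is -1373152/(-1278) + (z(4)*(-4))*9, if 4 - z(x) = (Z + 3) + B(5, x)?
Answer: 709580/639 + 36*sqrt(2) ≈ 1161.4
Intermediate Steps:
Z = sqrt(2) ≈ 1.4142
z(x) = -5 + x - sqrt(2) (z(x) = 4 - ((sqrt(2) + 3) + (6 - x)) = 4 - ((3 + sqrt(2)) + (6 - x)) = 4 - (9 + sqrt(2) - x) = 4 + (-9 + x - sqrt(2)) = -5 + x - sqrt(2))
-1373152/(-1278) + (z(4)*(-4))*9 = -1373152/(-1278) + ((-5 + 4 - sqrt(2))*(-4))*9 = -1373152*(-1)/1278 + ((-1 - sqrt(2))*(-4))*9 = -1504*(-913/1278) + (4 + 4*sqrt(2))*9 = 686576/639 + (36 + 36*sqrt(2)) = 709580/639 + 36*sqrt(2)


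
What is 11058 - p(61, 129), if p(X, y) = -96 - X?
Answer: 11215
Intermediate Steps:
11058 - p(61, 129) = 11058 - (-96 - 1*61) = 11058 - (-96 - 61) = 11058 - 1*(-157) = 11058 + 157 = 11215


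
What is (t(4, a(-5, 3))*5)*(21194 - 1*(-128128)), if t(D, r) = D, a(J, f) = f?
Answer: 2986440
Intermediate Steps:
(t(4, a(-5, 3))*5)*(21194 - 1*(-128128)) = (4*5)*(21194 - 1*(-128128)) = 20*(21194 + 128128) = 20*149322 = 2986440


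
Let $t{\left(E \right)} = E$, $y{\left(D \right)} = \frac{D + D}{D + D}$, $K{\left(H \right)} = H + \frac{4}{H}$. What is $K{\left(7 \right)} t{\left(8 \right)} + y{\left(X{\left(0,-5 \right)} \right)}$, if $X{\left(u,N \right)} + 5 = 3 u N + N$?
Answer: $\frac{431}{7} \approx 61.571$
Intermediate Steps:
$X{\left(u,N \right)} = -5 + N + 3 N u$ ($X{\left(u,N \right)} = -5 + \left(3 u N + N\right) = -5 + \left(3 N u + N\right) = -5 + \left(N + 3 N u\right) = -5 + N + 3 N u$)
$y{\left(D \right)} = 1$ ($y{\left(D \right)} = \frac{2 D}{2 D} = 2 D \frac{1}{2 D} = 1$)
$K{\left(7 \right)} t{\left(8 \right)} + y{\left(X{\left(0,-5 \right)} \right)} = \left(7 + \frac{4}{7}\right) 8 + 1 = \frac{53}{7} \cdot 8 + 1 = \frac{424}{7} + 1 = \frac{431}{7}$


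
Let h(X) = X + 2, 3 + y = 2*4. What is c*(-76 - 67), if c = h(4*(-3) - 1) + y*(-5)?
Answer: 5148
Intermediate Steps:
y = 5 (y = -3 + 2*4 = -3 + 8 = 5)
h(X) = 2 + X
c = -36 (c = (2 + (4*(-3) - 1)) + 5*(-5) = (2 + (-12 - 1)) - 25 = (2 - 13) - 25 = -11 - 25 = -36)
c*(-76 - 67) = -36*(-76 - 67) = -36*(-143) = 5148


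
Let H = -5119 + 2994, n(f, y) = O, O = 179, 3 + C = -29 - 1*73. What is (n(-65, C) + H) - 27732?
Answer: -29678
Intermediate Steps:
C = -105 (C = -3 + (-29 - 1*73) = -3 + (-29 - 73) = -3 - 102 = -105)
n(f, y) = 179
H = -2125
(n(-65, C) + H) - 27732 = (179 - 2125) - 27732 = -1946 - 27732 = -29678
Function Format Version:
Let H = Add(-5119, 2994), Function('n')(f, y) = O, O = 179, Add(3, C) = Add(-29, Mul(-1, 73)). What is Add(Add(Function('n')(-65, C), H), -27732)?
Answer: -29678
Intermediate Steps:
C = -105 (C = Add(-3, Add(-29, Mul(-1, 73))) = Add(-3, Add(-29, -73)) = Add(-3, -102) = -105)
Function('n')(f, y) = 179
H = -2125
Add(Add(Function('n')(-65, C), H), -27732) = Add(Add(179, -2125), -27732) = Add(-1946, -27732) = -29678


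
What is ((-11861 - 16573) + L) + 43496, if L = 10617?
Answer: 25679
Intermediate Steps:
((-11861 - 16573) + L) + 43496 = ((-11861 - 16573) + 10617) + 43496 = (-28434 + 10617) + 43496 = -17817 + 43496 = 25679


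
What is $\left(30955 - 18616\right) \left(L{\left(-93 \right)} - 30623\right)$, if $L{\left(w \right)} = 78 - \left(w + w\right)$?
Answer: $-374599701$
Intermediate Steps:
$L{\left(w \right)} = 78 - 2 w$
$\left(30955 - 18616\right) \left(L{\left(-93 \right)} - 30623\right) = \left(30955 - 18616\right) \left(\left(78 - -186\right) - 30623\right) = 12339 \left(\left(78 + 186\right) - 30623\right) = 12339 \left(264 - 30623\right) = 12339 \left(-30359\right) = -374599701$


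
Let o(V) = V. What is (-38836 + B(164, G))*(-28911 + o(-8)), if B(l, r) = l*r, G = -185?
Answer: 2000500744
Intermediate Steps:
(-38836 + B(164, G))*(-28911 + o(-8)) = (-38836 + 164*(-185))*(-28911 - 8) = (-38836 - 30340)*(-28919) = -69176*(-28919) = 2000500744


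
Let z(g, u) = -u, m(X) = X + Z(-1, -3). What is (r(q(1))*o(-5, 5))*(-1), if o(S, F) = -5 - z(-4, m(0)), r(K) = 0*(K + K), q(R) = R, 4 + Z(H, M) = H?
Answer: 0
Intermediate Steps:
Z(H, M) = -4 + H
m(X) = -5 + X (m(X) = X + (-4 - 1) = X - 5 = -5 + X)
r(K) = 0 (r(K) = 0*(2*K) = 0)
o(S, F) = -10 (o(S, F) = -5 - (-1)*(-5 + 0) = -5 - (-1)*(-5) = -5 - 1*5 = -5 - 5 = -10)
(r(q(1))*o(-5, 5))*(-1) = (0*(-10))*(-1) = 0*(-1) = 0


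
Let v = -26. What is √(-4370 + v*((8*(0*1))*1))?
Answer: I*√4370 ≈ 66.106*I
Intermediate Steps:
√(-4370 + v*((8*(0*1))*1)) = √(-4370 - 26*8*(0*1)) = √(-4370 - 26*8*0) = √(-4370 - 0) = √(-4370 - 26*0) = √(-4370 + 0) = √(-4370) = I*√4370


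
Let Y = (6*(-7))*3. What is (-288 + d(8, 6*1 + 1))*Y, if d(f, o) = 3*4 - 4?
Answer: 35280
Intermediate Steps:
d(f, o) = 8 (d(f, o) = 12 - 4 = 8)
Y = -126 (Y = -42*3 = -126)
(-288 + d(8, 6*1 + 1))*Y = (-288 + 8)*(-126) = -280*(-126) = 35280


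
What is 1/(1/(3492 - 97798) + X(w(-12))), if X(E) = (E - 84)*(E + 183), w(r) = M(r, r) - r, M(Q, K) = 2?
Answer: -94306/1300479741 ≈ -7.2516e-5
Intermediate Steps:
w(r) = 2 - r
X(E) = (-84 + E)*(183 + E)
1/(1/(3492 - 97798) + X(w(-12))) = 1/(1/(3492 - 97798) + (-15372 + (2 - 1*(-12))² + 99*(2 - 1*(-12)))) = 1/(1/(-94306) + (-15372 + (2 + 12)² + 99*(2 + 12))) = 1/(-1/94306 + (-15372 + 14² + 99*14)) = 1/(-1/94306 + (-15372 + 196 + 1386)) = 1/(-1/94306 - 13790) = 1/(-1300479741/94306) = -94306/1300479741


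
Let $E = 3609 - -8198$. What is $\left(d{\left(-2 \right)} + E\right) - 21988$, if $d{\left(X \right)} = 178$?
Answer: $-10003$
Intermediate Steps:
$E = 11807$ ($E = 3609 + 8198 = 11807$)
$\left(d{\left(-2 \right)} + E\right) - 21988 = \left(178 + 11807\right) - 21988 = 11985 - 21988 = -10003$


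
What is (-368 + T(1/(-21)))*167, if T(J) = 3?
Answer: -60955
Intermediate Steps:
(-368 + T(1/(-21)))*167 = (-368 + 3)*167 = -365*167 = -60955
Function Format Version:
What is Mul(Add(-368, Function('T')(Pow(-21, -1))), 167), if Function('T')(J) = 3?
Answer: -60955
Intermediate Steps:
Mul(Add(-368, Function('T')(Pow(-21, -1))), 167) = Mul(Add(-368, 3), 167) = Mul(-365, 167) = -60955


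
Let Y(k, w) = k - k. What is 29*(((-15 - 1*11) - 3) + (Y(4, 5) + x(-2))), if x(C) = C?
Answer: -899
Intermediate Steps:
Y(k, w) = 0
29*(((-15 - 1*11) - 3) + (Y(4, 5) + x(-2))) = 29*(((-15 - 1*11) - 3) + (0 - 2)) = 29*(((-15 - 11) - 3) - 2) = 29*((-26 - 3) - 2) = 29*(-29 - 2) = 29*(-31) = -899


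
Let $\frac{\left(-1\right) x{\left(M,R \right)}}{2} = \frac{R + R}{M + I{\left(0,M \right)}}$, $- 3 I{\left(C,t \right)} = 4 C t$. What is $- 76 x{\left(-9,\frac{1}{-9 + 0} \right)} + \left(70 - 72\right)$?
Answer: $\frac{142}{81} \approx 1.7531$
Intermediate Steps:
$I{\left(C,t \right)} = - \frac{4 C t}{3}$
$x{\left(M,R \right)} = - \frac{4 R}{M}$ ($x{\left(M,R \right)} = - 2 \frac{R + R}{M - 0 M} = - 2 \frac{2 R}{M + 0} = - 2 \frac{2 R}{M} = - \frac{4 R}{M}$)
$- 76 x{\left(-9,\frac{1}{-9 + 0} \right)} + \left(70 - 72\right) = - 76 \left(- \frac{4}{\left(-9 + 0\right) \left(-9\right)}\right) + \left(70 - 72\right) = - 76 \left(\left(-4\right) \frac{1}{-9} \left(- \frac{1}{9}\right)\right) - 2 = - 76 \left(\left(-4\right) \left(- \frac{1}{9}\right) \left(- \frac{1}{9}\right)\right) - 2 = \left(-76\right) \left(- \frac{4}{81}\right) - 2 = \frac{304}{81} - 2 = \frac{142}{81}$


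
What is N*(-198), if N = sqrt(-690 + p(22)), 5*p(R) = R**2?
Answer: -198*I*sqrt(14830)/5 ≈ -4822.4*I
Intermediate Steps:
p(R) = R**2/5
N = I*sqrt(14830)/5 (N = sqrt(-690 + (1/5)*22**2) = sqrt(-690 + (1/5)*484) = sqrt(-690 + 484/5) = sqrt(-2966/5) = I*sqrt(14830)/5 ≈ 24.356*I)
N*(-198) = (I*sqrt(14830)/5)*(-198) = -198*I*sqrt(14830)/5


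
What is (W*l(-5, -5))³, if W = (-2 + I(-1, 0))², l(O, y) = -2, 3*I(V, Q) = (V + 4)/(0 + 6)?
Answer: -1771561/5832 ≈ -303.77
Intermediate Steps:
I(V, Q) = 2/9 + V/18 (I(V, Q) = ((V + 4)/(0 + 6))/3 = ((4 + V)/6)/3 = ((4 + V)*(⅙))/3 = (⅔ + V/6)/3 = 2/9 + V/18)
W = 121/36 (W = (-2 + (2/9 + (1/18)*(-1)))² = (-2 + (2/9 - 1/18))² = (-2 + ⅙)² = (-11/6)² = 121/36 ≈ 3.3611)
(W*l(-5, -5))³ = ((121/36)*(-2))³ = (-121/18)³ = -1771561/5832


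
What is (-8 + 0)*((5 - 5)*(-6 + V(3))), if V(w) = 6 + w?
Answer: 0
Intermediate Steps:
(-8 + 0)*((5 - 5)*(-6 + V(3))) = (-8 + 0)*((5 - 5)*(-6 + (6 + 3))) = -0*(-6 + 9) = -0*3 = -8*0 = 0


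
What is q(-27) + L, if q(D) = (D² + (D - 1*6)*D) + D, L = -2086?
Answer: -493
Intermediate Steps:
q(D) = D + D² + D*(-6 + D) (q(D) = (D² + (D - 6)*D) + D = (D² + (-6 + D)*D) + D = (D² + D*(-6 + D)) + D = D + D² + D*(-6 + D))
q(-27) + L = -27*(-5 + 2*(-27)) - 2086 = -27*(-5 - 54) - 2086 = -27*(-59) - 2086 = 1593 - 2086 = -493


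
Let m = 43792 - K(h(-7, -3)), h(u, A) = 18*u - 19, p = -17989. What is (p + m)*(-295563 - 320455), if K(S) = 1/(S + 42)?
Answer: -1637197198780/103 ≈ -1.5895e+10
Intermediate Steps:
h(u, A) = -19 + 18*u
K(S) = 1/(42 + S)
m = 4510577/103 (m = 43792 - 1/(42 + (-19 + 18*(-7))) = 43792 - 1/(42 + (-19 - 126)) = 43792 - 1/(42 - 145) = 43792 - 1/(-103) = 43792 - 1*(-1/103) = 43792 + 1/103 = 4510577/103 ≈ 43792.)
(p + m)*(-295563 - 320455) = (-17989 + 4510577/103)*(-295563 - 320455) = (2657710/103)*(-616018) = -1637197198780/103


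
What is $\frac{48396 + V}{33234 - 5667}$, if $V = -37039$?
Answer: $\frac{11357}{27567} \approx 0.41198$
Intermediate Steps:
$\frac{48396 + V}{33234 - 5667} = \frac{48396 - 37039}{33234 - 5667} = \frac{11357}{27567}$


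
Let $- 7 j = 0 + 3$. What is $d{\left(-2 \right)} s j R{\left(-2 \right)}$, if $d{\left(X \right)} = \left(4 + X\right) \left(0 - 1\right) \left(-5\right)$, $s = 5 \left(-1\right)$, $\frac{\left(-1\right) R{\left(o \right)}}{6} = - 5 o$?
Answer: $- \frac{9000}{7} \approx -1285.7$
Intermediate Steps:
$j = - \frac{3}{7}$ ($j = - \frac{0 + 3}{7} = \left(- \frac{1}{7}\right) 3 = - \frac{3}{7} \approx -0.42857$)
$R{\left(o \right)} = 30 o$ ($R{\left(o \right)} = - 6 \left(- 5 o\right) = 30 o$)
$s = -5$
$d{\left(X \right)} = 20 + 5 X$ ($d{\left(X \right)} = \left(4 + X\right) \left(-1\right) \left(-5\right) = \left(-4 - X\right) \left(-5\right) = 20 + 5 X$)
$d{\left(-2 \right)} s j R{\left(-2 \right)} = \left(20 + 5 \left(-2\right)\right) \left(\left(-5\right) \left(- \frac{3}{7}\right)\right) 30 \left(-2\right) = \left(20 - 10\right) \frac{15}{7} \left(-60\right) = 10 \cdot \frac{15}{7} \left(-60\right) = \frac{150}{7} \left(-60\right) = - \frac{9000}{7}$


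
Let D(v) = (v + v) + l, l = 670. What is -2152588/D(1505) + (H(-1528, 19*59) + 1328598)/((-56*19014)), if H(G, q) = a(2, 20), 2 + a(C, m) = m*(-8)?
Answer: -11963176591/20408360 ≈ -586.19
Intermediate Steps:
a(C, m) = -2 - 8*m (a(C, m) = -2 + m*(-8) = -2 - 8*m)
D(v) = 670 + 2*v (D(v) = (v + v) + 670 = 2*v + 670 = 670 + 2*v)
H(G, q) = -162 (H(G, q) = -2 - 8*20 = -2 - 160 = -162)
-2152588/D(1505) + (H(-1528, 19*59) + 1328598)/((-56*19014)) = -2152588/(670 + 2*1505) + (-162 + 1328598)/((-56*19014)) = -2152588/(670 + 3010) + 1328436/(-1064784) = -2152588/3680 + 1328436*(-1/1064784) = -2152588*1/3680 - 110703/88732 = -538147/920 - 110703/88732 = -11963176591/20408360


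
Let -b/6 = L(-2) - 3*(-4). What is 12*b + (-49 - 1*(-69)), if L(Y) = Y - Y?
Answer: -844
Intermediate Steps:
L(Y) = 0
b = -72 (b = -6*(0 - 3*(-4)) = -6*(0 + 12) = -6*12 = -72)
12*b + (-49 - 1*(-69)) = 12*(-72) + (-49 - 1*(-69)) = -864 + (-49 + 69) = -864 + 20 = -844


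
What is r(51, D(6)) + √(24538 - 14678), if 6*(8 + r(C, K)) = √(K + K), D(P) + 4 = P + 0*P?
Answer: -23/3 + 2*√2465 ≈ 91.631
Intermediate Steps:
D(P) = -4 + P (D(P) = -4 + (P + 0*P) = -4 + (P + 0) = -4 + P)
r(C, K) = -8 + √2*√K/6 (r(C, K) = -8 + √(K + K)/6 = -8 + √(2*K)/6 = -8 + (√2*√K)/6 = -8 + √2*√K/6)
r(51, D(6)) + √(24538 - 14678) = (-8 + √2*√(-4 + 6)/6) + √(24538 - 14678) = (-8 + √2*√2/6) + √9860 = (-8 + ⅓) + 2*√2465 = -23/3 + 2*√2465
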